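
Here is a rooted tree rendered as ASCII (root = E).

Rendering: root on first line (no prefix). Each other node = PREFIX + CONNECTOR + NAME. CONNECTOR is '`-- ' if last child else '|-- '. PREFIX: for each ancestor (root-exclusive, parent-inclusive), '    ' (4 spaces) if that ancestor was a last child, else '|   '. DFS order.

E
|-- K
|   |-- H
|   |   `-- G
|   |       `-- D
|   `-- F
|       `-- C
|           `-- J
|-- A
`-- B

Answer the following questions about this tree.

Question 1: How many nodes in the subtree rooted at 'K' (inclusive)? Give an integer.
Answer: 7

Derivation:
Subtree rooted at K contains: C, D, F, G, H, J, K
Count = 7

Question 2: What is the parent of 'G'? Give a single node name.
Scan adjacency: G appears as child of H

Answer: H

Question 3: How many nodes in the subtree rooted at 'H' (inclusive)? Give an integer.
Answer: 3

Derivation:
Subtree rooted at H contains: D, G, H
Count = 3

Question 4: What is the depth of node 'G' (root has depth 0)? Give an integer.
Answer: 3

Derivation:
Path from root to G: E -> K -> H -> G
Depth = number of edges = 3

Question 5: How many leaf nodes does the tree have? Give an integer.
Leaves (nodes with no children): A, B, D, J

Answer: 4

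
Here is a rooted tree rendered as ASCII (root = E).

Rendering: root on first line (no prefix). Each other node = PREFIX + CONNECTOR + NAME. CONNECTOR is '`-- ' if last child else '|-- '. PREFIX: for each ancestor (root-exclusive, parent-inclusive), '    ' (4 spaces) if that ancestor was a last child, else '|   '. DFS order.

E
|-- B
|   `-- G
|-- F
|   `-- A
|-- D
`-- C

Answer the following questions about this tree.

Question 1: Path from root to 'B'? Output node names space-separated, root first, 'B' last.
Walk down from root: E -> B

Answer: E B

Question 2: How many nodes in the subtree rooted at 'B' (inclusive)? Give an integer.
Answer: 2

Derivation:
Subtree rooted at B contains: B, G
Count = 2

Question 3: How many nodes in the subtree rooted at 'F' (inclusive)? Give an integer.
Answer: 2

Derivation:
Subtree rooted at F contains: A, F
Count = 2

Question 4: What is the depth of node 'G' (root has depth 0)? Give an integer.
Path from root to G: E -> B -> G
Depth = number of edges = 2

Answer: 2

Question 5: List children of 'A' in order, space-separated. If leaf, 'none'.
Answer: none

Derivation:
Node A's children (from adjacency): (leaf)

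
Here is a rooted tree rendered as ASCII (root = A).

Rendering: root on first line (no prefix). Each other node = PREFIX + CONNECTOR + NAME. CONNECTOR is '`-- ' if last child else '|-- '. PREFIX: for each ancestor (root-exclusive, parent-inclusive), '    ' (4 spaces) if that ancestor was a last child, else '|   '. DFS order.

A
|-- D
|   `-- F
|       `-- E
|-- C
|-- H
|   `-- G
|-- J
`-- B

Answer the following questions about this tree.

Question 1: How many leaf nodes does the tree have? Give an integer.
Leaves (nodes with no children): B, C, E, G, J

Answer: 5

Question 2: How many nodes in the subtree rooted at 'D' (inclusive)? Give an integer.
Answer: 3

Derivation:
Subtree rooted at D contains: D, E, F
Count = 3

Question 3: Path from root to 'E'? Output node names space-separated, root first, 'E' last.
Walk down from root: A -> D -> F -> E

Answer: A D F E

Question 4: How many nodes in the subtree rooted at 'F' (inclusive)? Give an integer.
Subtree rooted at F contains: E, F
Count = 2

Answer: 2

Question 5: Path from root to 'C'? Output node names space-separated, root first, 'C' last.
Walk down from root: A -> C

Answer: A C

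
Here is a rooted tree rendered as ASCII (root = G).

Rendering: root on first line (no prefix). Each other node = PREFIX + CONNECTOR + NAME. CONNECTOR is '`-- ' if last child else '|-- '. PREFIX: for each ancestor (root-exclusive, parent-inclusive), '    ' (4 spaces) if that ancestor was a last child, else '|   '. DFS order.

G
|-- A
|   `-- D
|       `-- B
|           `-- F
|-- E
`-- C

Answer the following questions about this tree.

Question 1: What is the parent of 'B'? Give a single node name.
Answer: D

Derivation:
Scan adjacency: B appears as child of D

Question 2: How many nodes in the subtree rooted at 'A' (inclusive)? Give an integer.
Subtree rooted at A contains: A, B, D, F
Count = 4

Answer: 4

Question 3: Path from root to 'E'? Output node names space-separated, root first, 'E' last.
Answer: G E

Derivation:
Walk down from root: G -> E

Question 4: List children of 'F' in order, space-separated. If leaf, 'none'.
Node F's children (from adjacency): (leaf)

Answer: none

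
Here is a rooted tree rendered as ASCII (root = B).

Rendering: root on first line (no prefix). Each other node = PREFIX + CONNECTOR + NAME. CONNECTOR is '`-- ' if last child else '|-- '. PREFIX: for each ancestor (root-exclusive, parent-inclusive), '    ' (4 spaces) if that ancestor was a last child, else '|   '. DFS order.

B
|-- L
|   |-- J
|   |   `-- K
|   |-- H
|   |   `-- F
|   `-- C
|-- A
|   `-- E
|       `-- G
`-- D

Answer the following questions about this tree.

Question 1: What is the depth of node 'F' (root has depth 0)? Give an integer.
Answer: 3

Derivation:
Path from root to F: B -> L -> H -> F
Depth = number of edges = 3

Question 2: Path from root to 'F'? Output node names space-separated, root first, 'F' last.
Answer: B L H F

Derivation:
Walk down from root: B -> L -> H -> F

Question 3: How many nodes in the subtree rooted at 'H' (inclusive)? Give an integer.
Answer: 2

Derivation:
Subtree rooted at H contains: F, H
Count = 2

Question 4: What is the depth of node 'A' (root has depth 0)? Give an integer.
Path from root to A: B -> A
Depth = number of edges = 1

Answer: 1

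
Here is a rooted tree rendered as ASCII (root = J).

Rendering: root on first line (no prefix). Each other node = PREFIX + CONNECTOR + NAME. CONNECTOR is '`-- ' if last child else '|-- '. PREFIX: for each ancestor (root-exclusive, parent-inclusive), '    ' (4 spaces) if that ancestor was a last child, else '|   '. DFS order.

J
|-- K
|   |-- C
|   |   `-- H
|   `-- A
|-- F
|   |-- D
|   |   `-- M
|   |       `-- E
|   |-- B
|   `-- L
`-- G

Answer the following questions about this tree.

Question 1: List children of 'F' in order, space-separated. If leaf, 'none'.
Node F's children (from adjacency): D, B, L

Answer: D B L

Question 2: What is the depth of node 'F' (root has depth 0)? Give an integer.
Answer: 1

Derivation:
Path from root to F: J -> F
Depth = number of edges = 1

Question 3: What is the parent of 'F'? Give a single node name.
Answer: J

Derivation:
Scan adjacency: F appears as child of J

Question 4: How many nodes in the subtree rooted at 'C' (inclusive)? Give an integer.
Answer: 2

Derivation:
Subtree rooted at C contains: C, H
Count = 2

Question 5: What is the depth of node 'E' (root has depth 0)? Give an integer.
Answer: 4

Derivation:
Path from root to E: J -> F -> D -> M -> E
Depth = number of edges = 4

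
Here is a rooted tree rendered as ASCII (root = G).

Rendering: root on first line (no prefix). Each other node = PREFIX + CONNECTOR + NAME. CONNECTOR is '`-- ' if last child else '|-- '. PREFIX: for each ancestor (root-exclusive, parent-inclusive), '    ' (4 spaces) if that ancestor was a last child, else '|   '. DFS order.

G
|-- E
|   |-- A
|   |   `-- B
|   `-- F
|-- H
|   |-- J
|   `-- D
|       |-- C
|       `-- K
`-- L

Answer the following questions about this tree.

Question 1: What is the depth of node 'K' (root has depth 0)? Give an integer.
Answer: 3

Derivation:
Path from root to K: G -> H -> D -> K
Depth = number of edges = 3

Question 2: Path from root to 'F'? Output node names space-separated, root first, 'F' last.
Walk down from root: G -> E -> F

Answer: G E F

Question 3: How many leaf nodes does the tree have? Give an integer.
Answer: 6

Derivation:
Leaves (nodes with no children): B, C, F, J, K, L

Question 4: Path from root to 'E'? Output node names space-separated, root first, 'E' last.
Walk down from root: G -> E

Answer: G E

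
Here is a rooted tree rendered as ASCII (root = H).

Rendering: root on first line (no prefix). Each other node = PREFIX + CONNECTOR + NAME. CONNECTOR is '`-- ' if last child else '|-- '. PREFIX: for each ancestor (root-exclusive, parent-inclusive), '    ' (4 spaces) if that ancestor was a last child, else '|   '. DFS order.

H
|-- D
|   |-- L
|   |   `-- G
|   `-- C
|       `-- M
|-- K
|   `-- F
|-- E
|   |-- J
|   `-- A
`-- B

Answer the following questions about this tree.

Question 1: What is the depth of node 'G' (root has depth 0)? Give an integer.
Answer: 3

Derivation:
Path from root to G: H -> D -> L -> G
Depth = number of edges = 3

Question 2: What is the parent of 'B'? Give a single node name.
Answer: H

Derivation:
Scan adjacency: B appears as child of H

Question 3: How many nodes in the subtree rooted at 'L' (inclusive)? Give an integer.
Answer: 2

Derivation:
Subtree rooted at L contains: G, L
Count = 2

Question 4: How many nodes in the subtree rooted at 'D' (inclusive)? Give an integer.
Answer: 5

Derivation:
Subtree rooted at D contains: C, D, G, L, M
Count = 5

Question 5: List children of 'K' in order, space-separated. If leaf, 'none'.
Answer: F

Derivation:
Node K's children (from adjacency): F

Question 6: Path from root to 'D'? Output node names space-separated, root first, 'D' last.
Answer: H D

Derivation:
Walk down from root: H -> D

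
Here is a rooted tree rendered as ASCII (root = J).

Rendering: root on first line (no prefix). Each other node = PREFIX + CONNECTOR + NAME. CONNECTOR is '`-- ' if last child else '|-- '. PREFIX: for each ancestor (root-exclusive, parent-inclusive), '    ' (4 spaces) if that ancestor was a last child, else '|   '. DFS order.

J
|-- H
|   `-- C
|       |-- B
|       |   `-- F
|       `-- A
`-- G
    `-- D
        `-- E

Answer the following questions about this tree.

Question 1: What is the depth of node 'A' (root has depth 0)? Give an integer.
Path from root to A: J -> H -> C -> A
Depth = number of edges = 3

Answer: 3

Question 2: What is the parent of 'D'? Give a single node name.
Answer: G

Derivation:
Scan adjacency: D appears as child of G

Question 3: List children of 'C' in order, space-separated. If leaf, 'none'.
Answer: B A

Derivation:
Node C's children (from adjacency): B, A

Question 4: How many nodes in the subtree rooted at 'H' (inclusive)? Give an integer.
Answer: 5

Derivation:
Subtree rooted at H contains: A, B, C, F, H
Count = 5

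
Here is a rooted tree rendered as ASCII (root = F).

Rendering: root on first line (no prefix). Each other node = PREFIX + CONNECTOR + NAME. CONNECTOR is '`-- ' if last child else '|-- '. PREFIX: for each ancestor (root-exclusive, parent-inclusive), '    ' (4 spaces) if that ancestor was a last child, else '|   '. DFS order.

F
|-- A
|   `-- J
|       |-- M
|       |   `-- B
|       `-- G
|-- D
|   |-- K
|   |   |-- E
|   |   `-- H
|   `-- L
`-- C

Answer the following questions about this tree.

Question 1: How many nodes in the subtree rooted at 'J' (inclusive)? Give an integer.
Answer: 4

Derivation:
Subtree rooted at J contains: B, G, J, M
Count = 4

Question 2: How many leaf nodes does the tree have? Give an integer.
Leaves (nodes with no children): B, C, E, G, H, L

Answer: 6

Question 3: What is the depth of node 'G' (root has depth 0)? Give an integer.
Answer: 3

Derivation:
Path from root to G: F -> A -> J -> G
Depth = number of edges = 3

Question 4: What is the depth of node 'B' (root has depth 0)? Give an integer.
Path from root to B: F -> A -> J -> M -> B
Depth = number of edges = 4

Answer: 4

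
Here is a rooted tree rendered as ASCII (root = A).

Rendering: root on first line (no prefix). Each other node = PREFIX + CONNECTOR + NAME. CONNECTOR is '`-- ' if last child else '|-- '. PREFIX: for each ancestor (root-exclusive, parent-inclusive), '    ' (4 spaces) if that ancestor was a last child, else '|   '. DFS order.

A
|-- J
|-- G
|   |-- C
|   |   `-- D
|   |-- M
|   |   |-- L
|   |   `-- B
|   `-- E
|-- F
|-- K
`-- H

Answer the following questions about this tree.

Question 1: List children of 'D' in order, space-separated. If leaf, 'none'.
Node D's children (from adjacency): (leaf)

Answer: none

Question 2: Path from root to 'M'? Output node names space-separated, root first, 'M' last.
Walk down from root: A -> G -> M

Answer: A G M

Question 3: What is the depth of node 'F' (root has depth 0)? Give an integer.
Path from root to F: A -> F
Depth = number of edges = 1

Answer: 1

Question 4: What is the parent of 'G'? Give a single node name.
Scan adjacency: G appears as child of A

Answer: A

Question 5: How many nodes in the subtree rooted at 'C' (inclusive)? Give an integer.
Answer: 2

Derivation:
Subtree rooted at C contains: C, D
Count = 2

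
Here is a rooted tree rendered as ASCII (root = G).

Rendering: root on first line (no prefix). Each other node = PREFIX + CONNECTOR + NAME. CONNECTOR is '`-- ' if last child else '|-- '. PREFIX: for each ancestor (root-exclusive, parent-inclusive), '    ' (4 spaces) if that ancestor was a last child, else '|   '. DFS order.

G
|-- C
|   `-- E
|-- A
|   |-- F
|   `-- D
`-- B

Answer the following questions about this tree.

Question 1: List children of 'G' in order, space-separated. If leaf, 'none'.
Answer: C A B

Derivation:
Node G's children (from adjacency): C, A, B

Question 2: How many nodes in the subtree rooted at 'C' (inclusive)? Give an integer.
Subtree rooted at C contains: C, E
Count = 2

Answer: 2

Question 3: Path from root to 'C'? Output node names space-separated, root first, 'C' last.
Answer: G C

Derivation:
Walk down from root: G -> C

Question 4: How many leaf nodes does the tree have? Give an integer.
Answer: 4

Derivation:
Leaves (nodes with no children): B, D, E, F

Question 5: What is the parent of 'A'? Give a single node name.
Scan adjacency: A appears as child of G

Answer: G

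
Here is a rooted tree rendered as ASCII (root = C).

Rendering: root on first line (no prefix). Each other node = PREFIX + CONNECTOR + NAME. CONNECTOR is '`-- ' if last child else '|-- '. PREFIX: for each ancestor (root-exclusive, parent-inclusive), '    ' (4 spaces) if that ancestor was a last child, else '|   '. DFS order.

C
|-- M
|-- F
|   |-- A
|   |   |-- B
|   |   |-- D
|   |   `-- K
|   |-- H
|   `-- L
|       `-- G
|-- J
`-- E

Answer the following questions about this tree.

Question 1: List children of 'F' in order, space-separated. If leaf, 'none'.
Node F's children (from adjacency): A, H, L

Answer: A H L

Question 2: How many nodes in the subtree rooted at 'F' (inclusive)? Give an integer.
Subtree rooted at F contains: A, B, D, F, G, H, K, L
Count = 8

Answer: 8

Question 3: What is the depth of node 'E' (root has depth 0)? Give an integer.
Path from root to E: C -> E
Depth = number of edges = 1

Answer: 1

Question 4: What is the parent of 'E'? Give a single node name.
Answer: C

Derivation:
Scan adjacency: E appears as child of C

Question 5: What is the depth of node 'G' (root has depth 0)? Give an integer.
Path from root to G: C -> F -> L -> G
Depth = number of edges = 3

Answer: 3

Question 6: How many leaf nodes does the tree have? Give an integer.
Leaves (nodes with no children): B, D, E, G, H, J, K, M

Answer: 8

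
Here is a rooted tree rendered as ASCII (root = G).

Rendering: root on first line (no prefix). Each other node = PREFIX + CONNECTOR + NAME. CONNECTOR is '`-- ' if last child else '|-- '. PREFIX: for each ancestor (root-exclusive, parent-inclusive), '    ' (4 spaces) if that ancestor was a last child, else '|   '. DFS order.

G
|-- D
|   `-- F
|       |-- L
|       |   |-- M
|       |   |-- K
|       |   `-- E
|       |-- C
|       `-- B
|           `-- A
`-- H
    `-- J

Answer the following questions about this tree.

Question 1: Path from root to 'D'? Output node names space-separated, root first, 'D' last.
Walk down from root: G -> D

Answer: G D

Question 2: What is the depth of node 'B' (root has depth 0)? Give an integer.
Answer: 3

Derivation:
Path from root to B: G -> D -> F -> B
Depth = number of edges = 3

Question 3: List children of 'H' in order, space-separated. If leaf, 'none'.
Answer: J

Derivation:
Node H's children (from adjacency): J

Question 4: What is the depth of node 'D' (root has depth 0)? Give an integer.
Path from root to D: G -> D
Depth = number of edges = 1

Answer: 1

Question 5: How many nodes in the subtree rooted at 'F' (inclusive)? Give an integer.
Answer: 8

Derivation:
Subtree rooted at F contains: A, B, C, E, F, K, L, M
Count = 8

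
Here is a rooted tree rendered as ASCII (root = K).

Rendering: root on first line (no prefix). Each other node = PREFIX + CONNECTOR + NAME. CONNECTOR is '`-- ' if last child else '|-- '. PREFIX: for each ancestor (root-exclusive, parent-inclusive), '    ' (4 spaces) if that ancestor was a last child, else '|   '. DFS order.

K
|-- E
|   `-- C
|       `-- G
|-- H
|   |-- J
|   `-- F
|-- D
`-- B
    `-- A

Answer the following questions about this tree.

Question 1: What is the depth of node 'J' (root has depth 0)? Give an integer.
Path from root to J: K -> H -> J
Depth = number of edges = 2

Answer: 2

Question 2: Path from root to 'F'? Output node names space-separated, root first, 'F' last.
Answer: K H F

Derivation:
Walk down from root: K -> H -> F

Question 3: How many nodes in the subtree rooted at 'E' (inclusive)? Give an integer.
Answer: 3

Derivation:
Subtree rooted at E contains: C, E, G
Count = 3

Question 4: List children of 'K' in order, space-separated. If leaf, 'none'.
Node K's children (from adjacency): E, H, D, B

Answer: E H D B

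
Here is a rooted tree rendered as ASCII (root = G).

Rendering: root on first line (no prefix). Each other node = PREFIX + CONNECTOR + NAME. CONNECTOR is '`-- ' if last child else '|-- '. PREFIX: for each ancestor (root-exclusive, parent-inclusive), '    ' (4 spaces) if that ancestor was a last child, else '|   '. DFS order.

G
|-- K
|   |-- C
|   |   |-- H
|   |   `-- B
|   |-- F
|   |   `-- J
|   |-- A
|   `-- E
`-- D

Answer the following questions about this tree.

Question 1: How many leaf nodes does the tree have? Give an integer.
Leaves (nodes with no children): A, B, D, E, H, J

Answer: 6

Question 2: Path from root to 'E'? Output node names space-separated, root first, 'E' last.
Walk down from root: G -> K -> E

Answer: G K E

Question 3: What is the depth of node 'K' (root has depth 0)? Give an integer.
Answer: 1

Derivation:
Path from root to K: G -> K
Depth = number of edges = 1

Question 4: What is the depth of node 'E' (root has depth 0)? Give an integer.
Path from root to E: G -> K -> E
Depth = number of edges = 2

Answer: 2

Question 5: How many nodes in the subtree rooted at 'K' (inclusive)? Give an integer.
Answer: 8

Derivation:
Subtree rooted at K contains: A, B, C, E, F, H, J, K
Count = 8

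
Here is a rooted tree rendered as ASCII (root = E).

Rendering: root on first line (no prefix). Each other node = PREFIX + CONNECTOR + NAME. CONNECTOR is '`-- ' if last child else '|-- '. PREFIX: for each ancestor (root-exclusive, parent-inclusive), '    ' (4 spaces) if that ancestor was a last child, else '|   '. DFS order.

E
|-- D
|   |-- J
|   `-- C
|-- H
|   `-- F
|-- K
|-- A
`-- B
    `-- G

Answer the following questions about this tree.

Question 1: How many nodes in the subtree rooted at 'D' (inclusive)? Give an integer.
Subtree rooted at D contains: C, D, J
Count = 3

Answer: 3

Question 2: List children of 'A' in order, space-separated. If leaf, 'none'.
Answer: none

Derivation:
Node A's children (from adjacency): (leaf)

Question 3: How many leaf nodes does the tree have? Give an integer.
Leaves (nodes with no children): A, C, F, G, J, K

Answer: 6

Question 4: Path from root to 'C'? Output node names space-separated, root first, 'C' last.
Answer: E D C

Derivation:
Walk down from root: E -> D -> C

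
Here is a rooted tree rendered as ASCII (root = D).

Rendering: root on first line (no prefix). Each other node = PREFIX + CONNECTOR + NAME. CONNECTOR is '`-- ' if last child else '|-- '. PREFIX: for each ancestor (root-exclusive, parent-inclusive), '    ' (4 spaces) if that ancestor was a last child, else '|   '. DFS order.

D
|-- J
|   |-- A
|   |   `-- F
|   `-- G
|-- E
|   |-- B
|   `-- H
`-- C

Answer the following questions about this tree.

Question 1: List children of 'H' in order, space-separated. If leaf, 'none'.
Answer: none

Derivation:
Node H's children (from adjacency): (leaf)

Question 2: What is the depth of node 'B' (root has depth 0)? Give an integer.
Answer: 2

Derivation:
Path from root to B: D -> E -> B
Depth = number of edges = 2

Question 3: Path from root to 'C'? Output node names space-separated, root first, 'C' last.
Answer: D C

Derivation:
Walk down from root: D -> C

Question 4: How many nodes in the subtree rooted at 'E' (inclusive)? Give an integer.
Answer: 3

Derivation:
Subtree rooted at E contains: B, E, H
Count = 3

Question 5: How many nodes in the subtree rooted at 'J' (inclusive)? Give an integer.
Subtree rooted at J contains: A, F, G, J
Count = 4

Answer: 4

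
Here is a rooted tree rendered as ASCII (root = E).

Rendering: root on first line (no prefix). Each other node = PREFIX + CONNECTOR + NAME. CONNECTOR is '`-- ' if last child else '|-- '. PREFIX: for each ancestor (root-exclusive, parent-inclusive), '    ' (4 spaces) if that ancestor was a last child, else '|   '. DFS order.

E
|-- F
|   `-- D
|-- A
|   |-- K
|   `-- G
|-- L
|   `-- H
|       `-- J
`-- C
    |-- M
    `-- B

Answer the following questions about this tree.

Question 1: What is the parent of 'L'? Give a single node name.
Answer: E

Derivation:
Scan adjacency: L appears as child of E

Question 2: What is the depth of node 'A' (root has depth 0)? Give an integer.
Path from root to A: E -> A
Depth = number of edges = 1

Answer: 1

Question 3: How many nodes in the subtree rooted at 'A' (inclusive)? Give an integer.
Subtree rooted at A contains: A, G, K
Count = 3

Answer: 3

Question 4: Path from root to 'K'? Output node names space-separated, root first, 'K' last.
Answer: E A K

Derivation:
Walk down from root: E -> A -> K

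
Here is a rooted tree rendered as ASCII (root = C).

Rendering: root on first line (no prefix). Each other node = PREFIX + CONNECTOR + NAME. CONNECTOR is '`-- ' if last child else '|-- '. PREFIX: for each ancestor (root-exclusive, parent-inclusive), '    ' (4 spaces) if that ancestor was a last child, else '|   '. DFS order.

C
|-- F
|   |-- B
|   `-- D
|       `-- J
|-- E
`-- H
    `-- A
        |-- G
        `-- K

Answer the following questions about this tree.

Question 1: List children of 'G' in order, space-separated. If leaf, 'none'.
Answer: none

Derivation:
Node G's children (from adjacency): (leaf)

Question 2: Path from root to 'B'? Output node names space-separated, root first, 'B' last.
Answer: C F B

Derivation:
Walk down from root: C -> F -> B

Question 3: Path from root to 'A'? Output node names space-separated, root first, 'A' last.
Walk down from root: C -> H -> A

Answer: C H A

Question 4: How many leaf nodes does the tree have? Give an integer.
Answer: 5

Derivation:
Leaves (nodes with no children): B, E, G, J, K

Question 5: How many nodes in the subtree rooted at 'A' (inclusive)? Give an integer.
Subtree rooted at A contains: A, G, K
Count = 3

Answer: 3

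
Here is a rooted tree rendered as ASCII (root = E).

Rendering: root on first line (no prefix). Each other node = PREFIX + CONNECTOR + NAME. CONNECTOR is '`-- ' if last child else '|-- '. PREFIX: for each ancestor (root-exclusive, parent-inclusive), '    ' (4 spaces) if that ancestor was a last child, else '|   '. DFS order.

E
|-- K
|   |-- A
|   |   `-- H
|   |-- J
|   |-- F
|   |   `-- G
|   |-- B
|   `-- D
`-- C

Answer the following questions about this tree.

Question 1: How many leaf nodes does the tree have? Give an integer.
Leaves (nodes with no children): B, C, D, G, H, J

Answer: 6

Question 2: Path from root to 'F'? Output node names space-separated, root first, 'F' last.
Walk down from root: E -> K -> F

Answer: E K F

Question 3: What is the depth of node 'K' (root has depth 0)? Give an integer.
Answer: 1

Derivation:
Path from root to K: E -> K
Depth = number of edges = 1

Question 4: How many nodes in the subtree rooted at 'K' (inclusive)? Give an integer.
Answer: 8

Derivation:
Subtree rooted at K contains: A, B, D, F, G, H, J, K
Count = 8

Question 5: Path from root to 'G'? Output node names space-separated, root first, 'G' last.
Answer: E K F G

Derivation:
Walk down from root: E -> K -> F -> G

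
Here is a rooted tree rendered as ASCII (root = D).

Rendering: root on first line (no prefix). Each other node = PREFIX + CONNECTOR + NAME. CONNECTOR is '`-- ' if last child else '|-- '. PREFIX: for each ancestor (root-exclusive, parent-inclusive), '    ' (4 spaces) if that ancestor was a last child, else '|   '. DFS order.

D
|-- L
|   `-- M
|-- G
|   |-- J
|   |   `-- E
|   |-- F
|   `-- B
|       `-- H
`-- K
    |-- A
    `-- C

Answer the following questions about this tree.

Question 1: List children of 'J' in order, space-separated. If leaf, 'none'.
Answer: E

Derivation:
Node J's children (from adjacency): E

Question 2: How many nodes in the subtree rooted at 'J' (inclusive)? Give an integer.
Subtree rooted at J contains: E, J
Count = 2

Answer: 2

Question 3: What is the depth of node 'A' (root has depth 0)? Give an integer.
Path from root to A: D -> K -> A
Depth = number of edges = 2

Answer: 2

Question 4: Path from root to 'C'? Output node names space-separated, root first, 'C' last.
Walk down from root: D -> K -> C

Answer: D K C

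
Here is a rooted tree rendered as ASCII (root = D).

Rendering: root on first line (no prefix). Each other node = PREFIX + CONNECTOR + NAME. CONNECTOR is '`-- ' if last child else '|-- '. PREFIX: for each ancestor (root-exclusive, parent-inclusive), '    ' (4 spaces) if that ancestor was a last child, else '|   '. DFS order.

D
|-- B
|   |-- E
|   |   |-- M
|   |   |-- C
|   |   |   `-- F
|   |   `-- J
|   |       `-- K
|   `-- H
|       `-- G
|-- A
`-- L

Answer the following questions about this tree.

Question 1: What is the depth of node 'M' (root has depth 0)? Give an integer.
Answer: 3

Derivation:
Path from root to M: D -> B -> E -> M
Depth = number of edges = 3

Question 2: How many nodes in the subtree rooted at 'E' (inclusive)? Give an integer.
Subtree rooted at E contains: C, E, F, J, K, M
Count = 6

Answer: 6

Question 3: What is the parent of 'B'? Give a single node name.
Scan adjacency: B appears as child of D

Answer: D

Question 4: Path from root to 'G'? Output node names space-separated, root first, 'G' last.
Answer: D B H G

Derivation:
Walk down from root: D -> B -> H -> G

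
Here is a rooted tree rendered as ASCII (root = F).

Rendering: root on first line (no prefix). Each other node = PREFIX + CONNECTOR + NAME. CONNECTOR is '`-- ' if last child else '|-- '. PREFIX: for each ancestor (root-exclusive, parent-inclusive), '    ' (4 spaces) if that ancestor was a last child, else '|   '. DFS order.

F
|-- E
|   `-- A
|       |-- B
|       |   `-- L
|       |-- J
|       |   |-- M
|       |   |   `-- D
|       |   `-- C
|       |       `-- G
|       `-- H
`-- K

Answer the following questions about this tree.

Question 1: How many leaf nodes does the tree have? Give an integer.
Answer: 5

Derivation:
Leaves (nodes with no children): D, G, H, K, L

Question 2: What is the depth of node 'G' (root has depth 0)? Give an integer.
Path from root to G: F -> E -> A -> J -> C -> G
Depth = number of edges = 5

Answer: 5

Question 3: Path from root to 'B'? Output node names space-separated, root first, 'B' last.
Walk down from root: F -> E -> A -> B

Answer: F E A B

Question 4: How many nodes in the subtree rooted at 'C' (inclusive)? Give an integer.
Subtree rooted at C contains: C, G
Count = 2

Answer: 2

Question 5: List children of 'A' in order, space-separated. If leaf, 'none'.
Answer: B J H

Derivation:
Node A's children (from adjacency): B, J, H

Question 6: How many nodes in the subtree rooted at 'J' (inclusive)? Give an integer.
Subtree rooted at J contains: C, D, G, J, M
Count = 5

Answer: 5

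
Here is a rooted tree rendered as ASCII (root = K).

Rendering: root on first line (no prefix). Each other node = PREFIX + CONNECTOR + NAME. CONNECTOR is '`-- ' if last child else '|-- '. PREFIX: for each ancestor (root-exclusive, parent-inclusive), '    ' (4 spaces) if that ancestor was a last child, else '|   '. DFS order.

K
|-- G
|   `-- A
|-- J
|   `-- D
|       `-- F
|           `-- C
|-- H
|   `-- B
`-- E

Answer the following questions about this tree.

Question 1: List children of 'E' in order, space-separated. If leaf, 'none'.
Node E's children (from adjacency): (leaf)

Answer: none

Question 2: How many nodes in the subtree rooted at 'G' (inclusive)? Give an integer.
Subtree rooted at G contains: A, G
Count = 2

Answer: 2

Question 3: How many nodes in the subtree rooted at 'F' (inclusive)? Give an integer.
Answer: 2

Derivation:
Subtree rooted at F contains: C, F
Count = 2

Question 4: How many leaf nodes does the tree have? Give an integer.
Leaves (nodes with no children): A, B, C, E

Answer: 4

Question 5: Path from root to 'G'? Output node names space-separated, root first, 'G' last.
Answer: K G

Derivation:
Walk down from root: K -> G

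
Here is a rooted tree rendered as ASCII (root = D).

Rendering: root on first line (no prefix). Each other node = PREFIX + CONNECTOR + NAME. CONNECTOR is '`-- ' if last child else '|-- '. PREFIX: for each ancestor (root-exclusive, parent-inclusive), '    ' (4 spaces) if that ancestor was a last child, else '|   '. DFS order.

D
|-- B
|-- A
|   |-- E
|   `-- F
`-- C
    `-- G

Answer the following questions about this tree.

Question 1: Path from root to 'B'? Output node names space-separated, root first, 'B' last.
Walk down from root: D -> B

Answer: D B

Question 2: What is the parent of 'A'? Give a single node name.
Scan adjacency: A appears as child of D

Answer: D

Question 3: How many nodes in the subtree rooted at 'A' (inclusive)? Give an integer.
Subtree rooted at A contains: A, E, F
Count = 3

Answer: 3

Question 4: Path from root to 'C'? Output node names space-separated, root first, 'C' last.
Answer: D C

Derivation:
Walk down from root: D -> C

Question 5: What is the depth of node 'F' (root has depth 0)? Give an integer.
Path from root to F: D -> A -> F
Depth = number of edges = 2

Answer: 2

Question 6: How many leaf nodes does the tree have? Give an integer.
Leaves (nodes with no children): B, E, F, G

Answer: 4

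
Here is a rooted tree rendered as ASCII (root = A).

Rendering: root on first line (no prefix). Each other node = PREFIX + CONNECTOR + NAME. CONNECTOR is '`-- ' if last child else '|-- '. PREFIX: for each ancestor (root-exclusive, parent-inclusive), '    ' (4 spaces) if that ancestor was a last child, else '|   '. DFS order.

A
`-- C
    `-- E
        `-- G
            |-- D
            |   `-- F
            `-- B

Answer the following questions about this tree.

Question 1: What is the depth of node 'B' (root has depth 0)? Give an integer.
Answer: 4

Derivation:
Path from root to B: A -> C -> E -> G -> B
Depth = number of edges = 4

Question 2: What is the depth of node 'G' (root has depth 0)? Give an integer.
Answer: 3

Derivation:
Path from root to G: A -> C -> E -> G
Depth = number of edges = 3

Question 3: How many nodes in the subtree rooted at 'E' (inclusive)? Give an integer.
Answer: 5

Derivation:
Subtree rooted at E contains: B, D, E, F, G
Count = 5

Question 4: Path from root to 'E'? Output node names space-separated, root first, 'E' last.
Walk down from root: A -> C -> E

Answer: A C E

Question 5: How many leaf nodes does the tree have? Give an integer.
Leaves (nodes with no children): B, F

Answer: 2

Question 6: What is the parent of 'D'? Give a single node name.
Scan adjacency: D appears as child of G

Answer: G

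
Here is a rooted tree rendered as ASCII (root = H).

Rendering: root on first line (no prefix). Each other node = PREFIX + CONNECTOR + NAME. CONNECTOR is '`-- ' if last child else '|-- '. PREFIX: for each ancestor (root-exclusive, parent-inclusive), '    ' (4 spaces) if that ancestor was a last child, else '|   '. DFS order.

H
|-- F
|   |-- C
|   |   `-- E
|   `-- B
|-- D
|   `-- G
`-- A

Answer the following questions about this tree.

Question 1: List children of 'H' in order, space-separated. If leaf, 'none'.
Answer: F D A

Derivation:
Node H's children (from adjacency): F, D, A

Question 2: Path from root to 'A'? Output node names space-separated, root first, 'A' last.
Answer: H A

Derivation:
Walk down from root: H -> A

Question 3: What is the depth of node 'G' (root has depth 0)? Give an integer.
Answer: 2

Derivation:
Path from root to G: H -> D -> G
Depth = number of edges = 2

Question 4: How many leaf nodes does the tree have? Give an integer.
Leaves (nodes with no children): A, B, E, G

Answer: 4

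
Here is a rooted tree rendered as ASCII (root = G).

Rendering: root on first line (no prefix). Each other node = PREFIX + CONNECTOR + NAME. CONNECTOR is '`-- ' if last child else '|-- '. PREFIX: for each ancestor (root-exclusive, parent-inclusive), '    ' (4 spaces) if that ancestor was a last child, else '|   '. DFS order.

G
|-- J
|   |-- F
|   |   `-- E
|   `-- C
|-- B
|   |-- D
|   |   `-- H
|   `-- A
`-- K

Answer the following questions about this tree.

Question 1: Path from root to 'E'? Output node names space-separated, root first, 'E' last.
Walk down from root: G -> J -> F -> E

Answer: G J F E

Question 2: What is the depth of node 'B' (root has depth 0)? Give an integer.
Path from root to B: G -> B
Depth = number of edges = 1

Answer: 1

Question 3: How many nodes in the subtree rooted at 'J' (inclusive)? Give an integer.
Answer: 4

Derivation:
Subtree rooted at J contains: C, E, F, J
Count = 4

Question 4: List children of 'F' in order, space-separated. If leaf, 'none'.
Node F's children (from adjacency): E

Answer: E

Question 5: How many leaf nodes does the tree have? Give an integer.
Leaves (nodes with no children): A, C, E, H, K

Answer: 5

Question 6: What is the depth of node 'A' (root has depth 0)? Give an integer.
Answer: 2

Derivation:
Path from root to A: G -> B -> A
Depth = number of edges = 2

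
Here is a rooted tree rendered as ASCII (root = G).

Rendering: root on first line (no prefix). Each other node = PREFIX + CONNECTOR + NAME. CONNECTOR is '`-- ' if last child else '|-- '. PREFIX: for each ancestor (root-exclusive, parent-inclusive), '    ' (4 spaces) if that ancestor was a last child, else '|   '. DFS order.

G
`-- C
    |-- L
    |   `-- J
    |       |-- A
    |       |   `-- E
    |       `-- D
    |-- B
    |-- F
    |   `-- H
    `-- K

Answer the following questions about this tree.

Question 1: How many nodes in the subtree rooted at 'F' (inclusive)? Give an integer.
Subtree rooted at F contains: F, H
Count = 2

Answer: 2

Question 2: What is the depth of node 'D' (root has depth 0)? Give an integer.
Answer: 4

Derivation:
Path from root to D: G -> C -> L -> J -> D
Depth = number of edges = 4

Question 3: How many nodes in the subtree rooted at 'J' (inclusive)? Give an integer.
Subtree rooted at J contains: A, D, E, J
Count = 4

Answer: 4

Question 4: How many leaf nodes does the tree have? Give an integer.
Answer: 5

Derivation:
Leaves (nodes with no children): B, D, E, H, K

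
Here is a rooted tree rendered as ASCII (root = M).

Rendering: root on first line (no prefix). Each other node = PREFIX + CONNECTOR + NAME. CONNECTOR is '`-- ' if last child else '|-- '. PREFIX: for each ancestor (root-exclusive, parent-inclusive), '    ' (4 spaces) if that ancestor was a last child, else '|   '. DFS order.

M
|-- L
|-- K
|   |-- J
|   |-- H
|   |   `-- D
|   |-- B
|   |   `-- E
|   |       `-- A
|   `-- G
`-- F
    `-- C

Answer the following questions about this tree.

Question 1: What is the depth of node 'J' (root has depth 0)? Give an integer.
Answer: 2

Derivation:
Path from root to J: M -> K -> J
Depth = number of edges = 2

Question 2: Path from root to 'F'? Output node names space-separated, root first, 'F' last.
Walk down from root: M -> F

Answer: M F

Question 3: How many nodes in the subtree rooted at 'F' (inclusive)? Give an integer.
Subtree rooted at F contains: C, F
Count = 2

Answer: 2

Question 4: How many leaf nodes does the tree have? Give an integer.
Leaves (nodes with no children): A, C, D, G, J, L

Answer: 6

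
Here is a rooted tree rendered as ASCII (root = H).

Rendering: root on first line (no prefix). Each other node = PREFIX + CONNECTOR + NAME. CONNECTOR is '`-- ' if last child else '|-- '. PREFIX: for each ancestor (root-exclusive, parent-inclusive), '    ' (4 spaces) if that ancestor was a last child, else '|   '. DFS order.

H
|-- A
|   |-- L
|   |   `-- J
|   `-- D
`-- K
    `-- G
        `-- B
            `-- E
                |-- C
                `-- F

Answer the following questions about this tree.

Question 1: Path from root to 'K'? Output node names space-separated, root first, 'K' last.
Answer: H K

Derivation:
Walk down from root: H -> K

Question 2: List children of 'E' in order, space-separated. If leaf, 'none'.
Node E's children (from adjacency): C, F

Answer: C F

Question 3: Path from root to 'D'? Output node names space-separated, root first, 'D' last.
Walk down from root: H -> A -> D

Answer: H A D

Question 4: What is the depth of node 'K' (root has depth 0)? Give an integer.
Path from root to K: H -> K
Depth = number of edges = 1

Answer: 1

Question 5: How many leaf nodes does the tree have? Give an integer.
Answer: 4

Derivation:
Leaves (nodes with no children): C, D, F, J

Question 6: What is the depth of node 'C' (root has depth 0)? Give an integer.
Answer: 5

Derivation:
Path from root to C: H -> K -> G -> B -> E -> C
Depth = number of edges = 5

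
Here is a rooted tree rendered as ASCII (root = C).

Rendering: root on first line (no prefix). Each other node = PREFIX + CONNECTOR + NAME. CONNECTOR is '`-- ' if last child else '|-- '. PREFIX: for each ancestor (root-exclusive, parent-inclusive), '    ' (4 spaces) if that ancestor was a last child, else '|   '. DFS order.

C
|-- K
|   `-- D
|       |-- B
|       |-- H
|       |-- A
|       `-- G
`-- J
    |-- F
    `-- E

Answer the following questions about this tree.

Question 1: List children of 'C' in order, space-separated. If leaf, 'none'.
Node C's children (from adjacency): K, J

Answer: K J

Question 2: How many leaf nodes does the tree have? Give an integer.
Leaves (nodes with no children): A, B, E, F, G, H

Answer: 6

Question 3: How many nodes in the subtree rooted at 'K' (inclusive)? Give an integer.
Answer: 6

Derivation:
Subtree rooted at K contains: A, B, D, G, H, K
Count = 6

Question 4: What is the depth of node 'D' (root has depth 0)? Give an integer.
Path from root to D: C -> K -> D
Depth = number of edges = 2

Answer: 2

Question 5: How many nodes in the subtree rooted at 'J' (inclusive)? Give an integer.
Subtree rooted at J contains: E, F, J
Count = 3

Answer: 3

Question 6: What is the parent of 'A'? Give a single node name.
Scan adjacency: A appears as child of D

Answer: D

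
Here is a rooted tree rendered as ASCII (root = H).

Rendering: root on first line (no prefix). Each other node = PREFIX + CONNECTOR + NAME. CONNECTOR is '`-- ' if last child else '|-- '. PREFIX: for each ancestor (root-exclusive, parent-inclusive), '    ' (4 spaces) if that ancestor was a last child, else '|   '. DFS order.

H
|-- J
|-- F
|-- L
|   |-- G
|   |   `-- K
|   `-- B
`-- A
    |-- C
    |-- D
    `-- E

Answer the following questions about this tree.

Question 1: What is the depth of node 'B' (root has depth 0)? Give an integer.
Answer: 2

Derivation:
Path from root to B: H -> L -> B
Depth = number of edges = 2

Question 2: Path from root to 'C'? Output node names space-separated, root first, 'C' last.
Answer: H A C

Derivation:
Walk down from root: H -> A -> C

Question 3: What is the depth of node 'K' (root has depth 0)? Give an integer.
Path from root to K: H -> L -> G -> K
Depth = number of edges = 3

Answer: 3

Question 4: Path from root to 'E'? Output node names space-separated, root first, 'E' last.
Walk down from root: H -> A -> E

Answer: H A E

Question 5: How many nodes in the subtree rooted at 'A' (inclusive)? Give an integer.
Subtree rooted at A contains: A, C, D, E
Count = 4

Answer: 4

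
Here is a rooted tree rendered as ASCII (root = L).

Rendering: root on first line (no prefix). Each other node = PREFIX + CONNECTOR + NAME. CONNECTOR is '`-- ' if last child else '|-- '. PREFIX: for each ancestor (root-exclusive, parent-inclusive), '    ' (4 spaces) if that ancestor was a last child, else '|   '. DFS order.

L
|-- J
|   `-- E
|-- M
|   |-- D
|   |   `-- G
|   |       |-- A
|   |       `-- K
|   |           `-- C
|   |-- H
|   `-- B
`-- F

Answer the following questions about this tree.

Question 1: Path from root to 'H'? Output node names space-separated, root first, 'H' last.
Answer: L M H

Derivation:
Walk down from root: L -> M -> H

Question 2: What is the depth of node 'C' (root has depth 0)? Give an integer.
Path from root to C: L -> M -> D -> G -> K -> C
Depth = number of edges = 5

Answer: 5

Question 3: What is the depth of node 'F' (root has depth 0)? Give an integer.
Answer: 1

Derivation:
Path from root to F: L -> F
Depth = number of edges = 1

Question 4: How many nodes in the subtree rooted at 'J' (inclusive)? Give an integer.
Subtree rooted at J contains: E, J
Count = 2

Answer: 2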